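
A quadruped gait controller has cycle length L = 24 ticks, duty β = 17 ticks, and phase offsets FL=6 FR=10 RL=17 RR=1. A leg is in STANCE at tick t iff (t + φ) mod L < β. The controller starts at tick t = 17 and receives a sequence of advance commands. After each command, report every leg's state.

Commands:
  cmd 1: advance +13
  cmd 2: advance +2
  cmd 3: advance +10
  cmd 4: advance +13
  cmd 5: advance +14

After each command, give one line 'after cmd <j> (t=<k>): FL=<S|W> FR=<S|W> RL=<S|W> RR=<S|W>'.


start t=17: FL=W FR=S RL=S RR=W
cmd 1: advance +13 → t=30, phase=(12,16,23,7) → FL=S FR=S RL=W RR=S
cmd 2: advance +2 → t=32, phase=(14,18,1,9) → FL=S FR=W RL=S RR=S
cmd 3: advance +10 → t=42, phase=(0,4,11,19) → FL=S FR=S RL=S RR=W
cmd 4: advance +13 → t=55, phase=(13,17,0,8) → FL=S FR=W RL=S RR=S
cmd 5: advance +14 → t=69, phase=(3,7,14,22) → FL=S FR=S RL=S RR=W

after cmd 1 (t=30): FL=S FR=S RL=W RR=S
after cmd 2 (t=32): FL=S FR=W RL=S RR=S
after cmd 3 (t=42): FL=S FR=S RL=S RR=W
after cmd 4 (t=55): FL=S FR=W RL=S RR=S
after cmd 5 (t=69): FL=S FR=S RL=S RR=W


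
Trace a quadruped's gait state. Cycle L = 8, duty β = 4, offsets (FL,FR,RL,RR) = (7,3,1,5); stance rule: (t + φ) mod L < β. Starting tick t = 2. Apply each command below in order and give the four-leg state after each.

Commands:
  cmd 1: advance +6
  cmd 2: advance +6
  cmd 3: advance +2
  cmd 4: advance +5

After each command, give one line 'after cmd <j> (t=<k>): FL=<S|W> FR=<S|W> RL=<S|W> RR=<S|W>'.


after cmd 1 (t=8): FL=W FR=S RL=S RR=W
after cmd 2 (t=14): FL=W FR=S RL=W RR=S
after cmd 3 (t=16): FL=W FR=S RL=S RR=W
after cmd 4 (t=21): FL=W FR=S RL=W RR=S

start t=2: FL=S FR=W RL=S RR=W
cmd 1: advance +6 → t=8, phase=(7,3,1,5) → FL=W FR=S RL=S RR=W
cmd 2: advance +6 → t=14, phase=(5,1,7,3) → FL=W FR=S RL=W RR=S
cmd 3: advance +2 → t=16, phase=(7,3,1,5) → FL=W FR=S RL=S RR=W
cmd 4: advance +5 → t=21, phase=(4,0,6,2) → FL=W FR=S RL=W RR=S


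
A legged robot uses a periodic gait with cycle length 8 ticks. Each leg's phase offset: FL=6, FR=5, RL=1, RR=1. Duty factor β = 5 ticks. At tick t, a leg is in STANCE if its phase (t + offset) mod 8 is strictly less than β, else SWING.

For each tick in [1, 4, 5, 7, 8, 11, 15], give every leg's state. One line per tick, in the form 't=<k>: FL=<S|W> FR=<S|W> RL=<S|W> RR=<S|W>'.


t=1: FL=W FR=W RL=S RR=S
t=4: FL=S FR=S RL=W RR=W
t=5: FL=S FR=S RL=W RR=W
t=7: FL=W FR=S RL=S RR=S
t=8: FL=W FR=W RL=S RR=S
t=11: FL=S FR=S RL=S RR=S
t=15: FL=W FR=S RL=S RR=S

t=1: phase=(7,6,2,2) vs β=5 → FL=W FR=W RL=S RR=S
t=4: phase=(2,1,5,5) vs β=5 → FL=S FR=S RL=W RR=W
t=5: phase=(3,2,6,6) vs β=5 → FL=S FR=S RL=W RR=W
t=7: phase=(5,4,0,0) vs β=5 → FL=W FR=S RL=S RR=S
t=8: phase=(6,5,1,1) vs β=5 → FL=W FR=W RL=S RR=S
t=11: phase=(1,0,4,4) vs β=5 → FL=S FR=S RL=S RR=S
t=15: phase=(5,4,0,0) vs β=5 → FL=W FR=S RL=S RR=S


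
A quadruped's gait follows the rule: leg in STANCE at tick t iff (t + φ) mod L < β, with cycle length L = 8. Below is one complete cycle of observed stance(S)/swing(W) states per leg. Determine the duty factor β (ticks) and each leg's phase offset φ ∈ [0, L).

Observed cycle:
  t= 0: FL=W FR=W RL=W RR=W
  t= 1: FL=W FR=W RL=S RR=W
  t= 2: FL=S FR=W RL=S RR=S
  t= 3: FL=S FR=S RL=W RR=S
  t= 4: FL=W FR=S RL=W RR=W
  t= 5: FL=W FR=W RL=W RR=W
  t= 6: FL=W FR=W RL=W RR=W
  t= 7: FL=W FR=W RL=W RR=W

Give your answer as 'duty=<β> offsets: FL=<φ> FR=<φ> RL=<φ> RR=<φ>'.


duty β = stance ticks per leg = 2
FL: stance ticks = 2; W→S at t=2 → φ=6
FR: stance ticks = 2; W→S at t=3 → φ=5
RL: stance ticks = 2; W→S at t=1 → φ=7
RR: stance ticks = 2; W→S at t=2 → φ=6

duty=2 offsets: FL=6 FR=5 RL=7 RR=6


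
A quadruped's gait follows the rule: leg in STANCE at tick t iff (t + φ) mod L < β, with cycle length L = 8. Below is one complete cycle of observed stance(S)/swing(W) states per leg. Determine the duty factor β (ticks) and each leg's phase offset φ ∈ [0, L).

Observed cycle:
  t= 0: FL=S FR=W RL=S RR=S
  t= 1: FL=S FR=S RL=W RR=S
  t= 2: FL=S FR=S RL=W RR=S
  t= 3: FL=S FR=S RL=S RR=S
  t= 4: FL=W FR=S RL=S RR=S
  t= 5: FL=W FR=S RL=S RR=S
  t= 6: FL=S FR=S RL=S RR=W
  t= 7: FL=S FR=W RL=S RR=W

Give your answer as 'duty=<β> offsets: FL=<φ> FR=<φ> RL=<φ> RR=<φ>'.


duty β = stance ticks per leg = 6
FL: stance ticks = 6; W→S at t=6 → φ=2
FR: stance ticks = 6; W→S at t=1 → φ=7
RL: stance ticks = 6; W→S at t=3 → φ=5
RR: stance ticks = 6; W→S at t=0 → φ=0

duty=6 offsets: FL=2 FR=7 RL=5 RR=0


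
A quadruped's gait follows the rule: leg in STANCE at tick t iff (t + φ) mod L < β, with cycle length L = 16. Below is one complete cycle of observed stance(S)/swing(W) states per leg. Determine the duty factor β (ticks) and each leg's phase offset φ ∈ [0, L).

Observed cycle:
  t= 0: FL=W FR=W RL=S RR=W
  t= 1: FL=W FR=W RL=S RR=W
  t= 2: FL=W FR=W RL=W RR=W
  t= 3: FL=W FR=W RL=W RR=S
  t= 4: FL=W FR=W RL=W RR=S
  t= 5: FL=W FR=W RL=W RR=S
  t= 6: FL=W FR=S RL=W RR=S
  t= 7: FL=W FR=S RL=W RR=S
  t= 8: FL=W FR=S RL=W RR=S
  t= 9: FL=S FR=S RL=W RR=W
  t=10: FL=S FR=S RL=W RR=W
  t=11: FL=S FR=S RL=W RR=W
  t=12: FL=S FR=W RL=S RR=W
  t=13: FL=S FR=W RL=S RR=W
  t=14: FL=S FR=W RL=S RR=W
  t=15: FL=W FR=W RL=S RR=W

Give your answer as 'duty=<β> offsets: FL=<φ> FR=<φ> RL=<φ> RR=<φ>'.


duty=6 offsets: FL=7 FR=10 RL=4 RR=13

duty β = stance ticks per leg = 6
FL: stance ticks = 6; W→S at t=9 → φ=7
FR: stance ticks = 6; W→S at t=6 → φ=10
RL: stance ticks = 6; W→S at t=12 → φ=4
RR: stance ticks = 6; W→S at t=3 → φ=13


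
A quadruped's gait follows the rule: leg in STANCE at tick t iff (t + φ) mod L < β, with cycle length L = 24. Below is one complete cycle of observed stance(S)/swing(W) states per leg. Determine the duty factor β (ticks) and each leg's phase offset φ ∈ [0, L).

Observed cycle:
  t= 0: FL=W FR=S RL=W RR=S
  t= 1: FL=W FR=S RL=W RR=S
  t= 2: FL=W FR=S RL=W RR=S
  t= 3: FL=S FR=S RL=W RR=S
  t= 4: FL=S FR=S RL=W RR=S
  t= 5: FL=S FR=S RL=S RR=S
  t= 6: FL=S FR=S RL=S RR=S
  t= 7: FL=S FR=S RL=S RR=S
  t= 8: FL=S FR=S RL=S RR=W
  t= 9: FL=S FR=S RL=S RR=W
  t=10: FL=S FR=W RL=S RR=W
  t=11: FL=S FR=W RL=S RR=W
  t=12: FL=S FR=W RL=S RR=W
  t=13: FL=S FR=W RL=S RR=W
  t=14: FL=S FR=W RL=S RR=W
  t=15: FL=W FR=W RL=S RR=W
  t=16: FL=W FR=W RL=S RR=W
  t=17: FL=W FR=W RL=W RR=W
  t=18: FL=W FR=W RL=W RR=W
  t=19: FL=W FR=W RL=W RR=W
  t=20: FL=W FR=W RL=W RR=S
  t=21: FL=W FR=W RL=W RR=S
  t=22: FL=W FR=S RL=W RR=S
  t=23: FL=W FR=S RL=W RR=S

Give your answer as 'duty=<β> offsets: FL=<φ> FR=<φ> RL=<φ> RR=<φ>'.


duty β = stance ticks per leg = 12
FL: stance ticks = 12; W→S at t=3 → φ=21
FR: stance ticks = 12; W→S at t=22 → φ=2
RL: stance ticks = 12; W→S at t=5 → φ=19
RR: stance ticks = 12; W→S at t=20 → φ=4

duty=12 offsets: FL=21 FR=2 RL=19 RR=4


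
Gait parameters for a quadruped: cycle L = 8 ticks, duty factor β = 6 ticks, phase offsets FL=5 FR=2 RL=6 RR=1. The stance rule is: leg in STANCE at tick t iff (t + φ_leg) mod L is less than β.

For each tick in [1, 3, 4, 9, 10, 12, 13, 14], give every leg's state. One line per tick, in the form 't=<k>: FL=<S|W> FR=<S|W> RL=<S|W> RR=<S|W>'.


t=1: phase=(6,3,7,2) vs β=6 → FL=W FR=S RL=W RR=S
t=3: phase=(0,5,1,4) vs β=6 → FL=S FR=S RL=S RR=S
t=4: phase=(1,6,2,5) vs β=6 → FL=S FR=W RL=S RR=S
t=9: phase=(6,3,7,2) vs β=6 → FL=W FR=S RL=W RR=S
t=10: phase=(7,4,0,3) vs β=6 → FL=W FR=S RL=S RR=S
t=12: phase=(1,6,2,5) vs β=6 → FL=S FR=W RL=S RR=S
t=13: phase=(2,7,3,6) vs β=6 → FL=S FR=W RL=S RR=W
t=14: phase=(3,0,4,7) vs β=6 → FL=S FR=S RL=S RR=W

t=1: FL=W FR=S RL=W RR=S
t=3: FL=S FR=S RL=S RR=S
t=4: FL=S FR=W RL=S RR=S
t=9: FL=W FR=S RL=W RR=S
t=10: FL=W FR=S RL=S RR=S
t=12: FL=S FR=W RL=S RR=S
t=13: FL=S FR=W RL=S RR=W
t=14: FL=S FR=S RL=S RR=W


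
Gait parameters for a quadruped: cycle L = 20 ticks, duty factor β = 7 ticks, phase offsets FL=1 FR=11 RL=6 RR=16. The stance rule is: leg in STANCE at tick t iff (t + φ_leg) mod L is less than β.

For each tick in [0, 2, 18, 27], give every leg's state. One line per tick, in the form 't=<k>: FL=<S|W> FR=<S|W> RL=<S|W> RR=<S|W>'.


t=0: phase=(1,11,6,16) vs β=7 → FL=S FR=W RL=S RR=W
t=2: phase=(3,13,8,18) vs β=7 → FL=S FR=W RL=W RR=W
t=18: phase=(19,9,4,14) vs β=7 → FL=W FR=W RL=S RR=W
t=27: phase=(8,18,13,3) vs β=7 → FL=W FR=W RL=W RR=S

t=0: FL=S FR=W RL=S RR=W
t=2: FL=S FR=W RL=W RR=W
t=18: FL=W FR=W RL=S RR=W
t=27: FL=W FR=W RL=W RR=S


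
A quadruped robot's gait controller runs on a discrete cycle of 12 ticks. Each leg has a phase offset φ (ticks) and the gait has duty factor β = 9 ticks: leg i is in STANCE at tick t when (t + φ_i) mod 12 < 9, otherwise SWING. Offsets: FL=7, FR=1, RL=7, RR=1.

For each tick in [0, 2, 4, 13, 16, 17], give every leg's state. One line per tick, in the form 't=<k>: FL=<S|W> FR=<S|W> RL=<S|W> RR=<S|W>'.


t=0: phase=(7,1,7,1) vs β=9 → FL=S FR=S RL=S RR=S
t=2: phase=(9,3,9,3) vs β=9 → FL=W FR=S RL=W RR=S
t=4: phase=(11,5,11,5) vs β=9 → FL=W FR=S RL=W RR=S
t=13: phase=(8,2,8,2) vs β=9 → FL=S FR=S RL=S RR=S
t=16: phase=(11,5,11,5) vs β=9 → FL=W FR=S RL=W RR=S
t=17: phase=(0,6,0,6) vs β=9 → FL=S FR=S RL=S RR=S

t=0: FL=S FR=S RL=S RR=S
t=2: FL=W FR=S RL=W RR=S
t=4: FL=W FR=S RL=W RR=S
t=13: FL=S FR=S RL=S RR=S
t=16: FL=W FR=S RL=W RR=S
t=17: FL=S FR=S RL=S RR=S


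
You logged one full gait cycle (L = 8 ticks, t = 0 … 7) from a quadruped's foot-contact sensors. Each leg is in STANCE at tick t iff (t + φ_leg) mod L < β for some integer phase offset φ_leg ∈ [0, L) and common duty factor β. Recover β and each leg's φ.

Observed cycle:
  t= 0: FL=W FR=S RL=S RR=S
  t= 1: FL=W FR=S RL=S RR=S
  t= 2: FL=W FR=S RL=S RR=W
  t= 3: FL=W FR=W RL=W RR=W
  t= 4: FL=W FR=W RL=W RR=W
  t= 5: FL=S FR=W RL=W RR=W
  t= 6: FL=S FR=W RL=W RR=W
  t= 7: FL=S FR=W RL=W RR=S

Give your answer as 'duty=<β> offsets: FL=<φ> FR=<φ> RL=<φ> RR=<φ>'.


duty β = stance ticks per leg = 3
FL: stance ticks = 3; W→S at t=5 → φ=3
FR: stance ticks = 3; W→S at t=0 → φ=0
RL: stance ticks = 3; W→S at t=0 → φ=0
RR: stance ticks = 3; W→S at t=7 → φ=1

duty=3 offsets: FL=3 FR=0 RL=0 RR=1


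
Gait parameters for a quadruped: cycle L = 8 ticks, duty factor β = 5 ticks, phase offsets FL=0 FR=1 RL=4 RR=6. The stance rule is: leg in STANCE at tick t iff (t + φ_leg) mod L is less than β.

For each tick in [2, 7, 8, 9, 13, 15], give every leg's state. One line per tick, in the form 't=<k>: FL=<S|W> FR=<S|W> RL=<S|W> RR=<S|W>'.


t=2: FL=S FR=S RL=W RR=S
t=7: FL=W FR=S RL=S RR=W
t=8: FL=S FR=S RL=S RR=W
t=9: FL=S FR=S RL=W RR=W
t=13: FL=W FR=W RL=S RR=S
t=15: FL=W FR=S RL=S RR=W

t=2: phase=(2,3,6,0) vs β=5 → FL=S FR=S RL=W RR=S
t=7: phase=(7,0,3,5) vs β=5 → FL=W FR=S RL=S RR=W
t=8: phase=(0,1,4,6) vs β=5 → FL=S FR=S RL=S RR=W
t=9: phase=(1,2,5,7) vs β=5 → FL=S FR=S RL=W RR=W
t=13: phase=(5,6,1,3) vs β=5 → FL=W FR=W RL=S RR=S
t=15: phase=(7,0,3,5) vs β=5 → FL=W FR=S RL=S RR=W


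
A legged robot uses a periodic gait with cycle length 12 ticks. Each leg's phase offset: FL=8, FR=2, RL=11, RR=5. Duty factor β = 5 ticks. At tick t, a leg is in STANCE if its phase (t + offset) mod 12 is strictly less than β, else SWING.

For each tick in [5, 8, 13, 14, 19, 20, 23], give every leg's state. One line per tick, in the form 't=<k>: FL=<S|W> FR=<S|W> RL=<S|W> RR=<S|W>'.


t=5: phase=(1,7,4,10) vs β=5 → FL=S FR=W RL=S RR=W
t=8: phase=(4,10,7,1) vs β=5 → FL=S FR=W RL=W RR=S
t=13: phase=(9,3,0,6) vs β=5 → FL=W FR=S RL=S RR=W
t=14: phase=(10,4,1,7) vs β=5 → FL=W FR=S RL=S RR=W
t=19: phase=(3,9,6,0) vs β=5 → FL=S FR=W RL=W RR=S
t=20: phase=(4,10,7,1) vs β=5 → FL=S FR=W RL=W RR=S
t=23: phase=(7,1,10,4) vs β=5 → FL=W FR=S RL=W RR=S

t=5: FL=S FR=W RL=S RR=W
t=8: FL=S FR=W RL=W RR=S
t=13: FL=W FR=S RL=S RR=W
t=14: FL=W FR=S RL=S RR=W
t=19: FL=S FR=W RL=W RR=S
t=20: FL=S FR=W RL=W RR=S
t=23: FL=W FR=S RL=W RR=S


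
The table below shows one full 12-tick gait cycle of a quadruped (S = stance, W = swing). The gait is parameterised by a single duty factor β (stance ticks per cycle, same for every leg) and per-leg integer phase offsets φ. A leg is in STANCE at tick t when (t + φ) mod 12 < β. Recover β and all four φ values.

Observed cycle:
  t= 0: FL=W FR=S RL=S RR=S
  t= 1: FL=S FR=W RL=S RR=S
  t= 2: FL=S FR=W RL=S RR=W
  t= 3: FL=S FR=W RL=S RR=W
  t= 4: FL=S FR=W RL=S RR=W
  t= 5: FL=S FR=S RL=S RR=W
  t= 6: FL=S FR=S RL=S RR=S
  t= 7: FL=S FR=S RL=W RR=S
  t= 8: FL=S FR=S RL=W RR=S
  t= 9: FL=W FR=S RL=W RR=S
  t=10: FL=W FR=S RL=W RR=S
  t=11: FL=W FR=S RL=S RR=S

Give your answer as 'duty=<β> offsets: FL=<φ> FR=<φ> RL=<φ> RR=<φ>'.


duty=8 offsets: FL=11 FR=7 RL=1 RR=6

duty β = stance ticks per leg = 8
FL: stance ticks = 8; W→S at t=1 → φ=11
FR: stance ticks = 8; W→S at t=5 → φ=7
RL: stance ticks = 8; W→S at t=11 → φ=1
RR: stance ticks = 8; W→S at t=6 → φ=6


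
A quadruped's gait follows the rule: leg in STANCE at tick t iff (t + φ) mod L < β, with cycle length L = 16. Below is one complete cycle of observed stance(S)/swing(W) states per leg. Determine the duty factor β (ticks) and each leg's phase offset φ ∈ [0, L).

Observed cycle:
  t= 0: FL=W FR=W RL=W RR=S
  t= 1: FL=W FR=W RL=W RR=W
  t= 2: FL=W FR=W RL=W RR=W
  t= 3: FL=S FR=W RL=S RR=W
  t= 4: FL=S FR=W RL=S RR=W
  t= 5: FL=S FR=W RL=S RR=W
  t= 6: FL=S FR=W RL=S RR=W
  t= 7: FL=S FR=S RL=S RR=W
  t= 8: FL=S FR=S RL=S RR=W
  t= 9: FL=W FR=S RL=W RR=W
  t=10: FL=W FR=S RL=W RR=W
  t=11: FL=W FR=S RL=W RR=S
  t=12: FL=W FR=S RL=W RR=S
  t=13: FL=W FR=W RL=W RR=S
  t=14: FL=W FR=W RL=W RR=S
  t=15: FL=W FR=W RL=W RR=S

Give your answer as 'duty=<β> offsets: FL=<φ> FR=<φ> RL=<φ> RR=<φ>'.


duty=6 offsets: FL=13 FR=9 RL=13 RR=5

duty β = stance ticks per leg = 6
FL: stance ticks = 6; W→S at t=3 → φ=13
FR: stance ticks = 6; W→S at t=7 → φ=9
RL: stance ticks = 6; W→S at t=3 → φ=13
RR: stance ticks = 6; W→S at t=11 → φ=5


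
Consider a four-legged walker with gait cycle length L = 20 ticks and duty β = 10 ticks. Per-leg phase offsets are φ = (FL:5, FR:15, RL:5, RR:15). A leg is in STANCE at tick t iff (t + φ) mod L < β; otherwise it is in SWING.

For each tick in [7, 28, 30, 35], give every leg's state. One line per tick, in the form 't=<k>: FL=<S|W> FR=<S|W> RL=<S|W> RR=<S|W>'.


t=7: phase=(12,2,12,2) vs β=10 → FL=W FR=S RL=W RR=S
t=28: phase=(13,3,13,3) vs β=10 → FL=W FR=S RL=W RR=S
t=30: phase=(15,5,15,5) vs β=10 → FL=W FR=S RL=W RR=S
t=35: phase=(0,10,0,10) vs β=10 → FL=S FR=W RL=S RR=W

t=7: FL=W FR=S RL=W RR=S
t=28: FL=W FR=S RL=W RR=S
t=30: FL=W FR=S RL=W RR=S
t=35: FL=S FR=W RL=S RR=W


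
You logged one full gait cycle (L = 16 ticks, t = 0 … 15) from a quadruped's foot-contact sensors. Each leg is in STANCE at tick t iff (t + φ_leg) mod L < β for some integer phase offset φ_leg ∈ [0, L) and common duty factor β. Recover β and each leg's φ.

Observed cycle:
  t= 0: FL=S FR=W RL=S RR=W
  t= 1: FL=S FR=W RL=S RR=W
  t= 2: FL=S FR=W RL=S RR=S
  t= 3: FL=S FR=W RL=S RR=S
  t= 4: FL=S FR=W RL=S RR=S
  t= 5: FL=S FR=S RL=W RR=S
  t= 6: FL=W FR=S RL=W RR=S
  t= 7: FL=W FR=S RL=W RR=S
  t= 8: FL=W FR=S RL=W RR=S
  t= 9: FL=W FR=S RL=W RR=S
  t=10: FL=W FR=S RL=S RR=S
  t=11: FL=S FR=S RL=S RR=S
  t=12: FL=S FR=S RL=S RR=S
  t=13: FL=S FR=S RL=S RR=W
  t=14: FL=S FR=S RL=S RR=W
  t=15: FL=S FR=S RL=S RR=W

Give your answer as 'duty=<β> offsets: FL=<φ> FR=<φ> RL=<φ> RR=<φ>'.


duty β = stance ticks per leg = 11
FL: stance ticks = 11; W→S at t=11 → φ=5
FR: stance ticks = 11; W→S at t=5 → φ=11
RL: stance ticks = 11; W→S at t=10 → φ=6
RR: stance ticks = 11; W→S at t=2 → φ=14

duty=11 offsets: FL=5 FR=11 RL=6 RR=14


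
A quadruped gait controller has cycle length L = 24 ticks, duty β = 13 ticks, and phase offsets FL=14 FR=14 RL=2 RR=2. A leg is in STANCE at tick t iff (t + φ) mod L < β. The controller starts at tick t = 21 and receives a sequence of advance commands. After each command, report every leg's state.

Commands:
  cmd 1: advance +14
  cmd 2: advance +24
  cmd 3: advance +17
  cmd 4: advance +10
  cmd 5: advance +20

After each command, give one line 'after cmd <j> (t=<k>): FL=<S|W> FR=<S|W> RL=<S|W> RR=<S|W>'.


start t=21: FL=S FR=S RL=W RR=W
cmd 1: advance +14 → t=35, phase=(1,1,13,13) → FL=S FR=S RL=W RR=W
cmd 2: advance +24 → t=59, phase=(1,1,13,13) → FL=S FR=S RL=W RR=W
cmd 3: advance +17 → t=76, phase=(18,18,6,6) → FL=W FR=W RL=S RR=S
cmd 4: advance +10 → t=86, phase=(4,4,16,16) → FL=S FR=S RL=W RR=W
cmd 5: advance +20 → t=106, phase=(0,0,12,12) → FL=S FR=S RL=S RR=S

after cmd 1 (t=35): FL=S FR=S RL=W RR=W
after cmd 2 (t=59): FL=S FR=S RL=W RR=W
after cmd 3 (t=76): FL=W FR=W RL=S RR=S
after cmd 4 (t=86): FL=S FR=S RL=W RR=W
after cmd 5 (t=106): FL=S FR=S RL=S RR=S


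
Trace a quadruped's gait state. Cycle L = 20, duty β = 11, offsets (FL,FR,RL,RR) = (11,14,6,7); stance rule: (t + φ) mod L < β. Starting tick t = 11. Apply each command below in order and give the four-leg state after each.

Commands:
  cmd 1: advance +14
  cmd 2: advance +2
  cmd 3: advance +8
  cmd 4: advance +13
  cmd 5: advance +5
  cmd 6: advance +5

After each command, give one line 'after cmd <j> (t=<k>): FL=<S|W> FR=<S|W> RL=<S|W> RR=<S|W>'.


start t=11: FL=S FR=S RL=W RR=W
cmd 1: advance +14 → t=25, phase=(16,19,11,12) → FL=W FR=W RL=W RR=W
cmd 2: advance +2 → t=27, phase=(18,1,13,14) → FL=W FR=S RL=W RR=W
cmd 3: advance +8 → t=35, phase=(6,9,1,2) → FL=S FR=S RL=S RR=S
cmd 4: advance +13 → t=48, phase=(19,2,14,15) → FL=W FR=S RL=W RR=W
cmd 5: advance +5 → t=53, phase=(4,7,19,0) → FL=S FR=S RL=W RR=S
cmd 6: advance +5 → t=58, phase=(9,12,4,5) → FL=S FR=W RL=S RR=S

after cmd 1 (t=25): FL=W FR=W RL=W RR=W
after cmd 2 (t=27): FL=W FR=S RL=W RR=W
after cmd 3 (t=35): FL=S FR=S RL=S RR=S
after cmd 4 (t=48): FL=W FR=S RL=W RR=W
after cmd 5 (t=53): FL=S FR=S RL=W RR=S
after cmd 6 (t=58): FL=S FR=W RL=S RR=S


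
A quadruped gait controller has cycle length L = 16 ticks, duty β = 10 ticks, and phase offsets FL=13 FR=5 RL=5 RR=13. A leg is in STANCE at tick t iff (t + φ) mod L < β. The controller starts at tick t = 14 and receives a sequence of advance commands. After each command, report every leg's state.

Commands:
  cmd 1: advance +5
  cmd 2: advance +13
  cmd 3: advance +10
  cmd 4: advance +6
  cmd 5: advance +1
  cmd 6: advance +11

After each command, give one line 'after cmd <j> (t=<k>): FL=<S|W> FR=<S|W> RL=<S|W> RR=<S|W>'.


start t=14: FL=W FR=S RL=S RR=W
cmd 1: advance +5 → t=19, phase=(0,8,8,0) → FL=S FR=S RL=S RR=S
cmd 2: advance +13 → t=32, phase=(13,5,5,13) → FL=W FR=S RL=S RR=W
cmd 3: advance +10 → t=42, phase=(7,15,15,7) → FL=S FR=W RL=W RR=S
cmd 4: advance +6 → t=48, phase=(13,5,5,13) → FL=W FR=S RL=S RR=W
cmd 5: advance +1 → t=49, phase=(14,6,6,14) → FL=W FR=S RL=S RR=W
cmd 6: advance +11 → t=60, phase=(9,1,1,9) → FL=S FR=S RL=S RR=S

after cmd 1 (t=19): FL=S FR=S RL=S RR=S
after cmd 2 (t=32): FL=W FR=S RL=S RR=W
after cmd 3 (t=42): FL=S FR=W RL=W RR=S
after cmd 4 (t=48): FL=W FR=S RL=S RR=W
after cmd 5 (t=49): FL=W FR=S RL=S RR=W
after cmd 6 (t=60): FL=S FR=S RL=S RR=S


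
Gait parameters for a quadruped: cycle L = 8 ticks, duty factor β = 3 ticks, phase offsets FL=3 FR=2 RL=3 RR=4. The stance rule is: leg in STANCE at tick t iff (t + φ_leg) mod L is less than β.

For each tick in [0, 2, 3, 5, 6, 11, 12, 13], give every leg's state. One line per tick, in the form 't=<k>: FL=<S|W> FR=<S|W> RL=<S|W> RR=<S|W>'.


t=0: FL=W FR=S RL=W RR=W
t=2: FL=W FR=W RL=W RR=W
t=3: FL=W FR=W RL=W RR=W
t=5: FL=S FR=W RL=S RR=S
t=6: FL=S FR=S RL=S RR=S
t=11: FL=W FR=W RL=W RR=W
t=12: FL=W FR=W RL=W RR=S
t=13: FL=S FR=W RL=S RR=S

t=0: phase=(3,2,3,4) vs β=3 → FL=W FR=S RL=W RR=W
t=2: phase=(5,4,5,6) vs β=3 → FL=W FR=W RL=W RR=W
t=3: phase=(6,5,6,7) vs β=3 → FL=W FR=W RL=W RR=W
t=5: phase=(0,7,0,1) vs β=3 → FL=S FR=W RL=S RR=S
t=6: phase=(1,0,1,2) vs β=3 → FL=S FR=S RL=S RR=S
t=11: phase=(6,5,6,7) vs β=3 → FL=W FR=W RL=W RR=W
t=12: phase=(7,6,7,0) vs β=3 → FL=W FR=W RL=W RR=S
t=13: phase=(0,7,0,1) vs β=3 → FL=S FR=W RL=S RR=S


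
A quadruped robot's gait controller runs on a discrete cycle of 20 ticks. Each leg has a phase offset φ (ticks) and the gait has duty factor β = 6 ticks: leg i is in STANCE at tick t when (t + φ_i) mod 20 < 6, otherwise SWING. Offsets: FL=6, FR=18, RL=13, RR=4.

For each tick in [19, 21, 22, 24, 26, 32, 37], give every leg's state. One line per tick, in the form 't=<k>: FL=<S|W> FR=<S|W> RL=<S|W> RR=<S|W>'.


t=19: FL=S FR=W RL=W RR=S
t=21: FL=W FR=W RL=W RR=S
t=22: FL=W FR=S RL=W RR=W
t=24: FL=W FR=S RL=W RR=W
t=26: FL=W FR=S RL=W RR=W
t=32: FL=W FR=W RL=S RR=W
t=37: FL=S FR=W RL=W RR=S

t=19: phase=(5,17,12,3) vs β=6 → FL=S FR=W RL=W RR=S
t=21: phase=(7,19,14,5) vs β=6 → FL=W FR=W RL=W RR=S
t=22: phase=(8,0,15,6) vs β=6 → FL=W FR=S RL=W RR=W
t=24: phase=(10,2,17,8) vs β=6 → FL=W FR=S RL=W RR=W
t=26: phase=(12,4,19,10) vs β=6 → FL=W FR=S RL=W RR=W
t=32: phase=(18,10,5,16) vs β=6 → FL=W FR=W RL=S RR=W
t=37: phase=(3,15,10,1) vs β=6 → FL=S FR=W RL=W RR=S


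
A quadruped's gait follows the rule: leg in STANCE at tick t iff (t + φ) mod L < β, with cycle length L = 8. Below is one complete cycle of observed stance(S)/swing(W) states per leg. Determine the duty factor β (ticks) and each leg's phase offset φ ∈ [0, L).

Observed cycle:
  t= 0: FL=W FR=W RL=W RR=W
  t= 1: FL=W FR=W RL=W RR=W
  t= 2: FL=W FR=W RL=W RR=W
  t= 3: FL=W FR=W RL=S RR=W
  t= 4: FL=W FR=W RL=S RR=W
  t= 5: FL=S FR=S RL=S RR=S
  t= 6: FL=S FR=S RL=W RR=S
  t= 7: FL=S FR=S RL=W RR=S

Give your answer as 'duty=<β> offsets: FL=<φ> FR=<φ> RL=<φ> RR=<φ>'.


duty=3 offsets: FL=3 FR=3 RL=5 RR=3

duty β = stance ticks per leg = 3
FL: stance ticks = 3; W→S at t=5 → φ=3
FR: stance ticks = 3; W→S at t=5 → φ=3
RL: stance ticks = 3; W→S at t=3 → φ=5
RR: stance ticks = 3; W→S at t=5 → φ=3


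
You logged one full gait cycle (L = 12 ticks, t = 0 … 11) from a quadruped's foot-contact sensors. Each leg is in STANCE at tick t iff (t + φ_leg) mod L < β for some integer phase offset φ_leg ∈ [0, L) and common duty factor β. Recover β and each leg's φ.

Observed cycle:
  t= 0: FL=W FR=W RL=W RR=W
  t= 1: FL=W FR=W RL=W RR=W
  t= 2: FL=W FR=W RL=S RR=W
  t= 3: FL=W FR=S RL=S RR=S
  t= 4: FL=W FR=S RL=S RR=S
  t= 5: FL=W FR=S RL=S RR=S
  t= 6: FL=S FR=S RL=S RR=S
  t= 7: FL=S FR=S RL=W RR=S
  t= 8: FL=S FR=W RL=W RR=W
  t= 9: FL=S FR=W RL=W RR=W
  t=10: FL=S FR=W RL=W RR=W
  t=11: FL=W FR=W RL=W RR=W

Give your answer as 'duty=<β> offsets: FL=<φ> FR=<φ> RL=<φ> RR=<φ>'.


duty=5 offsets: FL=6 FR=9 RL=10 RR=9

duty β = stance ticks per leg = 5
FL: stance ticks = 5; W→S at t=6 → φ=6
FR: stance ticks = 5; W→S at t=3 → φ=9
RL: stance ticks = 5; W→S at t=2 → φ=10
RR: stance ticks = 5; W→S at t=3 → φ=9


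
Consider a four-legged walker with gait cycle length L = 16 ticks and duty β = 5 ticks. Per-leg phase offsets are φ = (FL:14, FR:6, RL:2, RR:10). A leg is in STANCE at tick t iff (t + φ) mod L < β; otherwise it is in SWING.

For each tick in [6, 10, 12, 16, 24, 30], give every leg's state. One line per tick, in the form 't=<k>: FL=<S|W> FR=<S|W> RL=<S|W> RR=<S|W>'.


t=6: phase=(4,12,8,0) vs β=5 → FL=S FR=W RL=W RR=S
t=10: phase=(8,0,12,4) vs β=5 → FL=W FR=S RL=W RR=S
t=12: phase=(10,2,14,6) vs β=5 → FL=W FR=S RL=W RR=W
t=16: phase=(14,6,2,10) vs β=5 → FL=W FR=W RL=S RR=W
t=24: phase=(6,14,10,2) vs β=5 → FL=W FR=W RL=W RR=S
t=30: phase=(12,4,0,8) vs β=5 → FL=W FR=S RL=S RR=W

t=6: FL=S FR=W RL=W RR=S
t=10: FL=W FR=S RL=W RR=S
t=12: FL=W FR=S RL=W RR=W
t=16: FL=W FR=W RL=S RR=W
t=24: FL=W FR=W RL=W RR=S
t=30: FL=W FR=S RL=S RR=W


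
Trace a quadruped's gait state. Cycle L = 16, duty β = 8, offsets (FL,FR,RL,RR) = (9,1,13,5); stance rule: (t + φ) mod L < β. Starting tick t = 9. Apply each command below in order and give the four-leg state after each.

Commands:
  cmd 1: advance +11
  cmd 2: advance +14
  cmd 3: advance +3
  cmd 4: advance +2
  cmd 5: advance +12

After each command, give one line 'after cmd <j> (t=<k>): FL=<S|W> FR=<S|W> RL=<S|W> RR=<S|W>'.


after cmd 1 (t=20): FL=W FR=S RL=S RR=W
after cmd 2 (t=34): FL=W FR=S RL=W RR=S
after cmd 3 (t=37): FL=W FR=S RL=S RR=W
after cmd 4 (t=39): FL=S FR=W RL=S RR=W
after cmd 5 (t=51): FL=W FR=S RL=S RR=W

start t=9: FL=S FR=W RL=S RR=W
cmd 1: advance +11 → t=20, phase=(13,5,1,9) → FL=W FR=S RL=S RR=W
cmd 2: advance +14 → t=34, phase=(11,3,15,7) → FL=W FR=S RL=W RR=S
cmd 3: advance +3 → t=37, phase=(14,6,2,10) → FL=W FR=S RL=S RR=W
cmd 4: advance +2 → t=39, phase=(0,8,4,12) → FL=S FR=W RL=S RR=W
cmd 5: advance +12 → t=51, phase=(12,4,0,8) → FL=W FR=S RL=S RR=W


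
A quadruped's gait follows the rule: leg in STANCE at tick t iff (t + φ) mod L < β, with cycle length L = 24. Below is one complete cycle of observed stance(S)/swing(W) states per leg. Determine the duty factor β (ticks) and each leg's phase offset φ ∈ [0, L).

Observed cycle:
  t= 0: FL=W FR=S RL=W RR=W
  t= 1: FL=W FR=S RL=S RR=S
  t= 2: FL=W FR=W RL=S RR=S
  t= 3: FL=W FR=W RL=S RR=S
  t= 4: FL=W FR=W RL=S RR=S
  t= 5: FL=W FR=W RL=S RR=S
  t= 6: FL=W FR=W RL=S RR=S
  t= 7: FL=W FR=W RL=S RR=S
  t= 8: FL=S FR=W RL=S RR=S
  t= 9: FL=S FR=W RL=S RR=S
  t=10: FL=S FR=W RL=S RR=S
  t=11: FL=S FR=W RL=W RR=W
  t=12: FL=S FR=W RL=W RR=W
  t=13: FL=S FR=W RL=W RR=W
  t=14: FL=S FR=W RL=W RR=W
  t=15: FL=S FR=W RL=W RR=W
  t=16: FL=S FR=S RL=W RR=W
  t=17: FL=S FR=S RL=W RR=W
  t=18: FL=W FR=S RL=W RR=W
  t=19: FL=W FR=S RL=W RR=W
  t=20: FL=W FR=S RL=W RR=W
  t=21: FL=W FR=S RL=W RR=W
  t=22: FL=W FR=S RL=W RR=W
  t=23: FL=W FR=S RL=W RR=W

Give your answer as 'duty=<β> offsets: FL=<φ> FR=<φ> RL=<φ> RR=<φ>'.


duty β = stance ticks per leg = 10
FL: stance ticks = 10; W→S at t=8 → φ=16
FR: stance ticks = 10; W→S at t=16 → φ=8
RL: stance ticks = 10; W→S at t=1 → φ=23
RR: stance ticks = 10; W→S at t=1 → φ=23

duty=10 offsets: FL=16 FR=8 RL=23 RR=23


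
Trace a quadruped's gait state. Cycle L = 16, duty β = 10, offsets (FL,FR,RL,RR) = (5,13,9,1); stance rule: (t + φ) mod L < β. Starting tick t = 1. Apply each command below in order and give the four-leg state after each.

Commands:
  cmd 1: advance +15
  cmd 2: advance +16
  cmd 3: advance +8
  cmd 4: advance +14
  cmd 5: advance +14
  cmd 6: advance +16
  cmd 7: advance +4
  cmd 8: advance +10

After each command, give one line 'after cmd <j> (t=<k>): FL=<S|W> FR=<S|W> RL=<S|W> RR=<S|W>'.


after cmd 1 (t=16): FL=S FR=W RL=S RR=S
after cmd 2 (t=32): FL=S FR=W RL=S RR=S
after cmd 3 (t=40): FL=W FR=S RL=S RR=S
after cmd 4 (t=54): FL=W FR=S RL=W RR=S
after cmd 5 (t=68): FL=S FR=S RL=W RR=S
after cmd 6 (t=84): FL=S FR=S RL=W RR=S
after cmd 7 (t=88): FL=W FR=S RL=S RR=S
after cmd 8 (t=98): FL=S FR=W RL=W RR=S

start t=1: FL=S FR=W RL=W RR=S
cmd 1: advance +15 → t=16, phase=(5,13,9,1) → FL=S FR=W RL=S RR=S
cmd 2: advance +16 → t=32, phase=(5,13,9,1) → FL=S FR=W RL=S RR=S
cmd 3: advance +8 → t=40, phase=(13,5,1,9) → FL=W FR=S RL=S RR=S
cmd 4: advance +14 → t=54, phase=(11,3,15,7) → FL=W FR=S RL=W RR=S
cmd 5: advance +14 → t=68, phase=(9,1,13,5) → FL=S FR=S RL=W RR=S
cmd 6: advance +16 → t=84, phase=(9,1,13,5) → FL=S FR=S RL=W RR=S
cmd 7: advance +4 → t=88, phase=(13,5,1,9) → FL=W FR=S RL=S RR=S
cmd 8: advance +10 → t=98, phase=(7,15,11,3) → FL=S FR=W RL=W RR=S


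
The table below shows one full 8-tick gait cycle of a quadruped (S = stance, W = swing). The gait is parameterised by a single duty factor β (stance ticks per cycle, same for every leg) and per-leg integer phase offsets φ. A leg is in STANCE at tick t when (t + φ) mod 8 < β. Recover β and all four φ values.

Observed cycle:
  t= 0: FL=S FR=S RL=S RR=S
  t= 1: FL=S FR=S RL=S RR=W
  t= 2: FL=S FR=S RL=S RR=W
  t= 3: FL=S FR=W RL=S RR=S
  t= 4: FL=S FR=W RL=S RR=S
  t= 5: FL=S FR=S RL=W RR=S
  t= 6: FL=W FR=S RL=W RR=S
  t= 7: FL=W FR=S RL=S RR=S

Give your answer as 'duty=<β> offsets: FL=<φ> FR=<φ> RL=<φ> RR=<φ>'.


duty=6 offsets: FL=0 FR=3 RL=1 RR=5

duty β = stance ticks per leg = 6
FL: stance ticks = 6; W→S at t=0 → φ=0
FR: stance ticks = 6; W→S at t=5 → φ=3
RL: stance ticks = 6; W→S at t=7 → φ=1
RR: stance ticks = 6; W→S at t=3 → φ=5


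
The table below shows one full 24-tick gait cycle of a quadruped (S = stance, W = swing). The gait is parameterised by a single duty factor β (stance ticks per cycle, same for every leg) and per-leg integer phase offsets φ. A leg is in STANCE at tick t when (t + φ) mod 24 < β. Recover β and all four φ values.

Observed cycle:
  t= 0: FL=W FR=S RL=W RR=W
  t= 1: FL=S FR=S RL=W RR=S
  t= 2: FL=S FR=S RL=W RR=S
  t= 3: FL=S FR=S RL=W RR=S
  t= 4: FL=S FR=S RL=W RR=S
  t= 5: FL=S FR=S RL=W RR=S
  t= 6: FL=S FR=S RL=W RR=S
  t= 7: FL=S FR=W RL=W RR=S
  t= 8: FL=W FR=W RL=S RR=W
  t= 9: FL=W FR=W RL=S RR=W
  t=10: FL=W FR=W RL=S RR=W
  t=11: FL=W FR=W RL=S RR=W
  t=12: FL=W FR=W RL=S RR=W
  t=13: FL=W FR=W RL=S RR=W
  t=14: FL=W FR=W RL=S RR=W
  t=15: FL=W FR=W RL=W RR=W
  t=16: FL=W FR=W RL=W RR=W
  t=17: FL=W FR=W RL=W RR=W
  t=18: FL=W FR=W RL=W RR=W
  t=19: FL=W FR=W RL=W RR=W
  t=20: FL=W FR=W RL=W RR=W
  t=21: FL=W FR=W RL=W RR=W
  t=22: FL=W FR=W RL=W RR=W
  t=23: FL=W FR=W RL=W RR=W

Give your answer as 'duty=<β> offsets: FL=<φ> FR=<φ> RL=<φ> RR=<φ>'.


duty β = stance ticks per leg = 7
FL: stance ticks = 7; W→S at t=1 → φ=23
FR: stance ticks = 7; W→S at t=0 → φ=0
RL: stance ticks = 7; W→S at t=8 → φ=16
RR: stance ticks = 7; W→S at t=1 → φ=23

duty=7 offsets: FL=23 FR=0 RL=16 RR=23


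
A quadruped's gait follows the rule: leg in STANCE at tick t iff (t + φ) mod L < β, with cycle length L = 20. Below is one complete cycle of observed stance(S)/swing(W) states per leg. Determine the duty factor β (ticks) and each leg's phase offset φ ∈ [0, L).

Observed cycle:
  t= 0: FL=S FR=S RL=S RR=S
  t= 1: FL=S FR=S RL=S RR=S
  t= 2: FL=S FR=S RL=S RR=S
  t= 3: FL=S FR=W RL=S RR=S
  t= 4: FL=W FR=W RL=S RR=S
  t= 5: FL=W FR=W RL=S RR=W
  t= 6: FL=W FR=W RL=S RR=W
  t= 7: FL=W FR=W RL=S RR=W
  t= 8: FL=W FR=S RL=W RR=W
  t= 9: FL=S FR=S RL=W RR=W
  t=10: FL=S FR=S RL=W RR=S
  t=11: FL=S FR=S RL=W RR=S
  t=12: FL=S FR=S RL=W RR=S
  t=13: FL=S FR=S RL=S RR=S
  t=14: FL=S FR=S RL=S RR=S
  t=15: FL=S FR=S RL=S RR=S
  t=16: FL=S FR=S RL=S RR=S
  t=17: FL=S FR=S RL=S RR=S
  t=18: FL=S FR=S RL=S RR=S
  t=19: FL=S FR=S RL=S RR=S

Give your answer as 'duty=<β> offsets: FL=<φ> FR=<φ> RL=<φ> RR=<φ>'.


duty β = stance ticks per leg = 15
FL: stance ticks = 15; W→S at t=9 → φ=11
FR: stance ticks = 15; W→S at t=8 → φ=12
RL: stance ticks = 15; W→S at t=13 → φ=7
RR: stance ticks = 15; W→S at t=10 → φ=10

duty=15 offsets: FL=11 FR=12 RL=7 RR=10


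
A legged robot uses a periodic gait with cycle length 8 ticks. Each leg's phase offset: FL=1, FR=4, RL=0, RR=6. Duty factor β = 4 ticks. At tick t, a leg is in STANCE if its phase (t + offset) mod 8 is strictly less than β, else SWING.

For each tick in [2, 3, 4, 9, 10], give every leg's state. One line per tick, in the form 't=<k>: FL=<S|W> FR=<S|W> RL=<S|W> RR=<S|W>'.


t=2: FL=S FR=W RL=S RR=S
t=3: FL=W FR=W RL=S RR=S
t=4: FL=W FR=S RL=W RR=S
t=9: FL=S FR=W RL=S RR=W
t=10: FL=S FR=W RL=S RR=S

t=2: phase=(3,6,2,0) vs β=4 → FL=S FR=W RL=S RR=S
t=3: phase=(4,7,3,1) vs β=4 → FL=W FR=W RL=S RR=S
t=4: phase=(5,0,4,2) vs β=4 → FL=W FR=S RL=W RR=S
t=9: phase=(2,5,1,7) vs β=4 → FL=S FR=W RL=S RR=W
t=10: phase=(3,6,2,0) vs β=4 → FL=S FR=W RL=S RR=S


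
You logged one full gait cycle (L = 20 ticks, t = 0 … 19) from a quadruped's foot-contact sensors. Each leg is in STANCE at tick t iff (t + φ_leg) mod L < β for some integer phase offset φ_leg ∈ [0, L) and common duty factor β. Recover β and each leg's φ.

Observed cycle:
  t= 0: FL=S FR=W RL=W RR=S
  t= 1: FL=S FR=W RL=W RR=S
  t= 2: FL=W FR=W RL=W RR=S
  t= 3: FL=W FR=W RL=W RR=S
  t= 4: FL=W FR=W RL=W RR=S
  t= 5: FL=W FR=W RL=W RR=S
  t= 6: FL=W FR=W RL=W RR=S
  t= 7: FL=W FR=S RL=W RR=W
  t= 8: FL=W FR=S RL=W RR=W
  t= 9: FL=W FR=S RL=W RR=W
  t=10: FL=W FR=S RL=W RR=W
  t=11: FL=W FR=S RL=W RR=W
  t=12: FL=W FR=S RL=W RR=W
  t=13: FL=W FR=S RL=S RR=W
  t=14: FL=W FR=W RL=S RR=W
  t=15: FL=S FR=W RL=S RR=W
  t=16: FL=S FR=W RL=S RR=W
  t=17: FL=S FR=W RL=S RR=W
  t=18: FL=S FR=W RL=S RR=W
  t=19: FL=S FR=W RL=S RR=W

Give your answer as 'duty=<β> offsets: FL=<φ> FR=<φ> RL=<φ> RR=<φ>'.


duty β = stance ticks per leg = 7
FL: stance ticks = 7; W→S at t=15 → φ=5
FR: stance ticks = 7; W→S at t=7 → φ=13
RL: stance ticks = 7; W→S at t=13 → φ=7
RR: stance ticks = 7; W→S at t=0 → φ=0

duty=7 offsets: FL=5 FR=13 RL=7 RR=0


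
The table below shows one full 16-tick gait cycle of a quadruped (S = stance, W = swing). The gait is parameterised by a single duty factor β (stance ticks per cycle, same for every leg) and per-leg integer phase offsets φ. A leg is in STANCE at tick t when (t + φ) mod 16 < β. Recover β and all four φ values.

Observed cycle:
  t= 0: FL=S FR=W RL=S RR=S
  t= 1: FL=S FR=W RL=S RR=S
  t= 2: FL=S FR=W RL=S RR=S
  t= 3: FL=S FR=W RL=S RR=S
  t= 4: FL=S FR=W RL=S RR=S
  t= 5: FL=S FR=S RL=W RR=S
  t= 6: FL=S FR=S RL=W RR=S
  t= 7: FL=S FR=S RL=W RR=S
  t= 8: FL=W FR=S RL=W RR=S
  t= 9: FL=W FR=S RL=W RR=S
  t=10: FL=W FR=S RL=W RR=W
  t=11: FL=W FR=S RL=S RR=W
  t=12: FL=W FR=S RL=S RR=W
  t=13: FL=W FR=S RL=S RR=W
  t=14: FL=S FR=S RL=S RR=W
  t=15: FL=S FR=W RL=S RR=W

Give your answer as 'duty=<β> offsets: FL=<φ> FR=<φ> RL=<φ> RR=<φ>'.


duty=10 offsets: FL=2 FR=11 RL=5 RR=0

duty β = stance ticks per leg = 10
FL: stance ticks = 10; W→S at t=14 → φ=2
FR: stance ticks = 10; W→S at t=5 → φ=11
RL: stance ticks = 10; W→S at t=11 → φ=5
RR: stance ticks = 10; W→S at t=0 → φ=0


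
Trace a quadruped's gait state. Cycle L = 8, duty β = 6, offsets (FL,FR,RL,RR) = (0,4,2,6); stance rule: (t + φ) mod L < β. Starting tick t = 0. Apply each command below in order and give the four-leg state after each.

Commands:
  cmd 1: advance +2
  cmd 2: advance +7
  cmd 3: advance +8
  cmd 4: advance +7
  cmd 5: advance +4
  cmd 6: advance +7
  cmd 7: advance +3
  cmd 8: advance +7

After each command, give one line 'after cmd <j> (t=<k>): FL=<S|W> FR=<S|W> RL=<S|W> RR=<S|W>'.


start t=0: FL=S FR=S RL=S RR=W
cmd 1: advance +2 → t=2, phase=(2,6,4,0) → FL=S FR=W RL=S RR=S
cmd 2: advance +7 → t=9, phase=(1,5,3,7) → FL=S FR=S RL=S RR=W
cmd 3: advance +8 → t=17, phase=(1,5,3,7) → FL=S FR=S RL=S RR=W
cmd 4: advance +7 → t=24, phase=(0,4,2,6) → FL=S FR=S RL=S RR=W
cmd 5: advance +4 → t=28, phase=(4,0,6,2) → FL=S FR=S RL=W RR=S
cmd 6: advance +7 → t=35, phase=(3,7,5,1) → FL=S FR=W RL=S RR=S
cmd 7: advance +3 → t=38, phase=(6,2,0,4) → FL=W FR=S RL=S RR=S
cmd 8: advance +7 → t=45, phase=(5,1,7,3) → FL=S FR=S RL=W RR=S

after cmd 1 (t=2): FL=S FR=W RL=S RR=S
after cmd 2 (t=9): FL=S FR=S RL=S RR=W
after cmd 3 (t=17): FL=S FR=S RL=S RR=W
after cmd 4 (t=24): FL=S FR=S RL=S RR=W
after cmd 5 (t=28): FL=S FR=S RL=W RR=S
after cmd 6 (t=35): FL=S FR=W RL=S RR=S
after cmd 7 (t=38): FL=W FR=S RL=S RR=S
after cmd 8 (t=45): FL=S FR=S RL=W RR=S


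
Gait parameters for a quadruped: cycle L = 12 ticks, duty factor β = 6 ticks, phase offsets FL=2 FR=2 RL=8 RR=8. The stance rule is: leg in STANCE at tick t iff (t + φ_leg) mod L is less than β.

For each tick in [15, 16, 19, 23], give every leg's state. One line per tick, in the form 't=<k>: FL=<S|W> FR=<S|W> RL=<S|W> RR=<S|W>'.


t=15: phase=(5,5,11,11) vs β=6 → FL=S FR=S RL=W RR=W
t=16: phase=(6,6,0,0) vs β=6 → FL=W FR=W RL=S RR=S
t=19: phase=(9,9,3,3) vs β=6 → FL=W FR=W RL=S RR=S
t=23: phase=(1,1,7,7) vs β=6 → FL=S FR=S RL=W RR=W

t=15: FL=S FR=S RL=W RR=W
t=16: FL=W FR=W RL=S RR=S
t=19: FL=W FR=W RL=S RR=S
t=23: FL=S FR=S RL=W RR=W


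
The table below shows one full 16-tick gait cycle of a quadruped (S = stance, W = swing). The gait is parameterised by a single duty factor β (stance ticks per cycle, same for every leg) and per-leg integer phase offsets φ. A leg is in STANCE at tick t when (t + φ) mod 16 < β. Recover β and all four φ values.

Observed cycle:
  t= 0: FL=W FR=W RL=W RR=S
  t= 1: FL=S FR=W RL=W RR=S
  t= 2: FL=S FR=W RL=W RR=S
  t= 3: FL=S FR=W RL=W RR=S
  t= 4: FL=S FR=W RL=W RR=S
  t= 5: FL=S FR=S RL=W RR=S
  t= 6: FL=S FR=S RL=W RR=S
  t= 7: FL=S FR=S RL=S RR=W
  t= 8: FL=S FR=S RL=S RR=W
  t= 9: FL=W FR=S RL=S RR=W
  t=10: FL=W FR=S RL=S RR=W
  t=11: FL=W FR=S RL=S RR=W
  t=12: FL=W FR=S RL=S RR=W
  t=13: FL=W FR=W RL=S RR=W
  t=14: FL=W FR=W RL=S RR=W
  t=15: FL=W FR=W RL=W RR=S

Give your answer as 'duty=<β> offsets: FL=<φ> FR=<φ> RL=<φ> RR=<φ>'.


duty=8 offsets: FL=15 FR=11 RL=9 RR=1

duty β = stance ticks per leg = 8
FL: stance ticks = 8; W→S at t=1 → φ=15
FR: stance ticks = 8; W→S at t=5 → φ=11
RL: stance ticks = 8; W→S at t=7 → φ=9
RR: stance ticks = 8; W→S at t=15 → φ=1


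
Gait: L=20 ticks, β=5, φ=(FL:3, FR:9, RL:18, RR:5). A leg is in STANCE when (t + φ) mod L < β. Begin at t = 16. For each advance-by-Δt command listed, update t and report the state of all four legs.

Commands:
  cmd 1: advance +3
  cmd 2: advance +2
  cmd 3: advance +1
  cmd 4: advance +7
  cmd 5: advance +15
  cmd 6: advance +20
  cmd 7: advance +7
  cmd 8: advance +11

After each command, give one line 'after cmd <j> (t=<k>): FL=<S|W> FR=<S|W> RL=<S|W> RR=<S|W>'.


start t=16: FL=W FR=W RL=W RR=S
cmd 1: advance +3 → t=19, phase=(2,8,17,4) → FL=S FR=W RL=W RR=S
cmd 2: advance +2 → t=21, phase=(4,10,19,6) → FL=S FR=W RL=W RR=W
cmd 3: advance +1 → t=22, phase=(5,11,0,7) → FL=W FR=W RL=S RR=W
cmd 4: advance +7 → t=29, phase=(12,18,7,14) → FL=W FR=W RL=W RR=W
cmd 5: advance +15 → t=44, phase=(7,13,2,9) → FL=W FR=W RL=S RR=W
cmd 6: advance +20 → t=64, phase=(7,13,2,9) → FL=W FR=W RL=S RR=W
cmd 7: advance +7 → t=71, phase=(14,0,9,16) → FL=W FR=S RL=W RR=W
cmd 8: advance +11 → t=82, phase=(5,11,0,7) → FL=W FR=W RL=S RR=W

after cmd 1 (t=19): FL=S FR=W RL=W RR=S
after cmd 2 (t=21): FL=S FR=W RL=W RR=W
after cmd 3 (t=22): FL=W FR=W RL=S RR=W
after cmd 4 (t=29): FL=W FR=W RL=W RR=W
after cmd 5 (t=44): FL=W FR=W RL=S RR=W
after cmd 6 (t=64): FL=W FR=W RL=S RR=W
after cmd 7 (t=71): FL=W FR=S RL=W RR=W
after cmd 8 (t=82): FL=W FR=W RL=S RR=W


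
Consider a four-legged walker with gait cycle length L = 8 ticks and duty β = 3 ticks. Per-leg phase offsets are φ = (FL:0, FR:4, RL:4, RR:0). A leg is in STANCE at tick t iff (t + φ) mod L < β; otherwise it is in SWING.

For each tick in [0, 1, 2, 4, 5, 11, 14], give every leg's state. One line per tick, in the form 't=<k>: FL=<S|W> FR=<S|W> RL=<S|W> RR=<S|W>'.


t=0: FL=S FR=W RL=W RR=S
t=1: FL=S FR=W RL=W RR=S
t=2: FL=S FR=W RL=W RR=S
t=4: FL=W FR=S RL=S RR=W
t=5: FL=W FR=S RL=S RR=W
t=11: FL=W FR=W RL=W RR=W
t=14: FL=W FR=S RL=S RR=W

t=0: phase=(0,4,4,0) vs β=3 → FL=S FR=W RL=W RR=S
t=1: phase=(1,5,5,1) vs β=3 → FL=S FR=W RL=W RR=S
t=2: phase=(2,6,6,2) vs β=3 → FL=S FR=W RL=W RR=S
t=4: phase=(4,0,0,4) vs β=3 → FL=W FR=S RL=S RR=W
t=5: phase=(5,1,1,5) vs β=3 → FL=W FR=S RL=S RR=W
t=11: phase=(3,7,7,3) vs β=3 → FL=W FR=W RL=W RR=W
t=14: phase=(6,2,2,6) vs β=3 → FL=W FR=S RL=S RR=W


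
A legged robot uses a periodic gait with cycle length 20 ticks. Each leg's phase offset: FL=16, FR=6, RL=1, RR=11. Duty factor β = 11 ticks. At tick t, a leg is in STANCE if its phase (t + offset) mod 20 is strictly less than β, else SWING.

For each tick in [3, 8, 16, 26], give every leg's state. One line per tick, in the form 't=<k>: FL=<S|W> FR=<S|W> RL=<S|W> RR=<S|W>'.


t=3: phase=(19,9,4,14) vs β=11 → FL=W FR=S RL=S RR=W
t=8: phase=(4,14,9,19) vs β=11 → FL=S FR=W RL=S RR=W
t=16: phase=(12,2,17,7) vs β=11 → FL=W FR=S RL=W RR=S
t=26: phase=(2,12,7,17) vs β=11 → FL=S FR=W RL=S RR=W

t=3: FL=W FR=S RL=S RR=W
t=8: FL=S FR=W RL=S RR=W
t=16: FL=W FR=S RL=W RR=S
t=26: FL=S FR=W RL=S RR=W
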